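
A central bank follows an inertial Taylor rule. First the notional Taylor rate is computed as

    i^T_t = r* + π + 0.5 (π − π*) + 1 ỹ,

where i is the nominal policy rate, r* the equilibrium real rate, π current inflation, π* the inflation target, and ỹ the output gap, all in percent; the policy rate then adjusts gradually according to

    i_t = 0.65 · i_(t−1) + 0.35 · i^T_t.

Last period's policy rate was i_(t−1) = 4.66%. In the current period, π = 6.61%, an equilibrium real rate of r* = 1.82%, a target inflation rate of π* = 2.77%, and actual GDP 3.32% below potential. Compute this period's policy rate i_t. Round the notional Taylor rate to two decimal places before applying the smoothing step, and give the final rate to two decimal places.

5.49%

Output 3.32% below potential → ỹ = -3.32.
i^T_t = 1.82 + 6.61 + 0.5 × (6.61 − 2.77) + 1 × (-3.32)
   = 1.82 + 6.61 + 1.92 − 3.32 = 7.03
i_t = 0.65 × 4.66 + 0.35 × 7.03 = 3.029 + 2.4605 = 5.49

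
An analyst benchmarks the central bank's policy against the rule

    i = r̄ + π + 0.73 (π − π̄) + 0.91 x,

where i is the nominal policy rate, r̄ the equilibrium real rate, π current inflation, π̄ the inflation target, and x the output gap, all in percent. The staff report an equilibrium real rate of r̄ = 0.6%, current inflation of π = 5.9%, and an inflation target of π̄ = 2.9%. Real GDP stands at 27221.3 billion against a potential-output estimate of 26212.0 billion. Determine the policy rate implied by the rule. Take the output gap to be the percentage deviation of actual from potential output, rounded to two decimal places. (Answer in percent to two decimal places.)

12.19%

Output gap = 100 × (27221.3 − 26212.0) / 26212.0 = 3.85%.
i = 0.60 + 5.90 + 0.73 × (5.90 − 2.90) + 0.91 × 3.85
   = 0.60 + 5.9 + 2.19 + 3.5035 = 12.19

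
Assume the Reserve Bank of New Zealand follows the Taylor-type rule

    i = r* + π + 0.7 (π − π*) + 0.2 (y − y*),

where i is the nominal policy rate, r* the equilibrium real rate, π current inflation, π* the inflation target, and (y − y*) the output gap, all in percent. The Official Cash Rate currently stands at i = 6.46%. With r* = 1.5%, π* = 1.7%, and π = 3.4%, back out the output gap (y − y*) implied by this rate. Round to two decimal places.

0.2 (y − y*) = 6.46 − 1.5 − 3.4 − 0.7 × (3.4 − 1.7) = 0.37
(y − y*) = 0.37 / 0.2 = 1.85

1.85%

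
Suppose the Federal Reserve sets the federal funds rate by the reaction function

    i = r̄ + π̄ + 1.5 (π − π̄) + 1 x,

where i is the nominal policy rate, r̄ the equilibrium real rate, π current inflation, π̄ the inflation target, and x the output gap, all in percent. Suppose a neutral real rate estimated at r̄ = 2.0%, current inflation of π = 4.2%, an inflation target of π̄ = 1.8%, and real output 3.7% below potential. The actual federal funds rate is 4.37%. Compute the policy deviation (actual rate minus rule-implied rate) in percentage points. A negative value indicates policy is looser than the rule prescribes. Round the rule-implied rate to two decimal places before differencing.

0.67 pp

Output 3.7% below potential → x = -3.7.
i = 2.0 + 1.8 + 1.5 × (4.2 − 1.8) + 1 × (-3.7)
   = 2.0 + 1.8 + 3.6 − 3.7 = 3.70
Deviation = 4.37 − 3.70 = 0.67 pp.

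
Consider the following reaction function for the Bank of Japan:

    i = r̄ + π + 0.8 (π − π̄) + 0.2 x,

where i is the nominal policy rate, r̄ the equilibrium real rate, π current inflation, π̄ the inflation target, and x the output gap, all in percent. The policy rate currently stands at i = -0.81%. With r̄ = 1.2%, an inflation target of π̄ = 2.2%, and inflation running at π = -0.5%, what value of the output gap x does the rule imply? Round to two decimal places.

3.25%

0.2 x = -0.81 − 1.2 − (-0.5) − 0.8 × ((-0.5) − 2.2) = 0.65
x = 0.65 / 0.2 = 3.25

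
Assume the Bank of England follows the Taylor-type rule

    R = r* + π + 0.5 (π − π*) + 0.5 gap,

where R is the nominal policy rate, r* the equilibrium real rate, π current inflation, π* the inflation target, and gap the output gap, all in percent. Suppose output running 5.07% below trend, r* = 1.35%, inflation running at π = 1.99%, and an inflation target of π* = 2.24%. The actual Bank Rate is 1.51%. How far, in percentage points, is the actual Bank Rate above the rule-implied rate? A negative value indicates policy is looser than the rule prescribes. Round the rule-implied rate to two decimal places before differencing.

0.83 pp

Output 5.07% below potential → gap = -5.07.
R = 1.35 + 1.99 + 0.5 × (1.99 − 2.24) + 0.5 × (-5.07)
   = 1.35 + 1.99 − 0.125 − 2.535 = 0.68
Deviation = 1.51 − 0.68 = 0.83 pp.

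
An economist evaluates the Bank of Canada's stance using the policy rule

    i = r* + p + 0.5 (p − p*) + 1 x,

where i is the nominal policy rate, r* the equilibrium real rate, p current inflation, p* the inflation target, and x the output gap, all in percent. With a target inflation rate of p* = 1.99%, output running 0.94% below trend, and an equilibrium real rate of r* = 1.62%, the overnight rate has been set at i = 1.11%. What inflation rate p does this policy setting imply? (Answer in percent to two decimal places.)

Output 0.94% below potential → x = -0.94.
Collecting p: i = r* + (1 + 0.5) p − 0.5 p* + 1 x
1.5 p = 1.11 − 1.62 + 0.5 × 1.99 − 1 × (-0.94) = 1.425
p = 1.425 / 1.5 = 0.95

0.95%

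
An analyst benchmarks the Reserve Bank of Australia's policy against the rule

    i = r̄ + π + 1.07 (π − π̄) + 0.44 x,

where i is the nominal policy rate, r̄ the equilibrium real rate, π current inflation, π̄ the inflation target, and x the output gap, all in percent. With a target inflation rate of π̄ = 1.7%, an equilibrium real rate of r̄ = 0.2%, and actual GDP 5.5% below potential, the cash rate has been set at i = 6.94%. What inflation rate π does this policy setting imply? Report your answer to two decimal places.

Output 5.5% below potential → x = -5.5.
Collecting π: i = r̄ + (1 + 1.07) π − 1.07 π̄ + 0.44 x
2.07 π = 6.94 − 0.2 + 1.07 × 1.7 − 0.44 × (-5.5) = 10.979
π = 10.979 / 2.07 = 5.30

5.30%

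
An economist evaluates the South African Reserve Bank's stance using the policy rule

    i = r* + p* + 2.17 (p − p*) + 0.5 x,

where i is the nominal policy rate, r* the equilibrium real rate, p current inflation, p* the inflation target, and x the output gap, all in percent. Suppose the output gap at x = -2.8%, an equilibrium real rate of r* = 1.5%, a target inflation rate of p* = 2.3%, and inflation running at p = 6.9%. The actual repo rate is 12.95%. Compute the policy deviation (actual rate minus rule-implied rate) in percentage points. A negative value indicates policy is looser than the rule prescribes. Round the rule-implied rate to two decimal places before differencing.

i = 1.5 + 2.3 + 2.17 × (6.9 − 2.3) + 0.5 × (-2.8)
   = 1.5 + 2.3 + 9.982 − 1.4 = 12.38
Deviation = 12.95 − 12.38 = 0.57 pp.

0.57 pp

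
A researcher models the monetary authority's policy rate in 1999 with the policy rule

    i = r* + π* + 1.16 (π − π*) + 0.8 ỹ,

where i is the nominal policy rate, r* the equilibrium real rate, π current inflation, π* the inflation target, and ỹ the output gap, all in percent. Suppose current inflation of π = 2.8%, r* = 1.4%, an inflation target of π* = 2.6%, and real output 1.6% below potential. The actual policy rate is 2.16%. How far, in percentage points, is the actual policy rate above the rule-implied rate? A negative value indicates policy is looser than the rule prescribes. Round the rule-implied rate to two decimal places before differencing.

-0.79 pp

Output 1.6% below potential → ỹ = -1.6.
i = 1.4 + 2.6 + 1.16 × (2.8 − 2.6) + 0.8 × (-1.6)
   = 1.4 + 2.6 + 0.232 − 1.28 = 2.95
Deviation = 2.16 − 2.95 = -0.79 pp.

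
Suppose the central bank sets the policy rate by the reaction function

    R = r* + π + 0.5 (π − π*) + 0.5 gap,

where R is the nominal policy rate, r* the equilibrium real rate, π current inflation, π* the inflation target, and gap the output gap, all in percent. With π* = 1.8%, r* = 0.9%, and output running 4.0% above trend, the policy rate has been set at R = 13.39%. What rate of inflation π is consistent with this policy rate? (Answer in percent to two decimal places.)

7.59%

Output 4.0% above potential → gap = 4.0.
Collecting π: R = r* + (1 + 0.5) π − 0.5 π* + 0.5 gap
1.5 π = 13.39 − 0.9 + 0.5 × 1.8 − 0.5 × 4.0 = 11.39
π = 11.39 / 1.5 = 7.59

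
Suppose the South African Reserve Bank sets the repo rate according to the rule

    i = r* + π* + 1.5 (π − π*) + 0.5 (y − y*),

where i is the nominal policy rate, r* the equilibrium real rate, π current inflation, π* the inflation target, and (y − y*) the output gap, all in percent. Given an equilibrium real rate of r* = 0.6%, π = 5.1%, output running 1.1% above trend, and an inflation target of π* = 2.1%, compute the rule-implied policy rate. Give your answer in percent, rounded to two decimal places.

7.75%

Output 1.1% above potential → (y − y*) = 1.1.
i = 0.6 + 2.1 + 1.5 × (5.1 − 2.1) + 0.5 × 1.1
   = 0.6 + 2.1 + 4.5 + 0.55 = 7.75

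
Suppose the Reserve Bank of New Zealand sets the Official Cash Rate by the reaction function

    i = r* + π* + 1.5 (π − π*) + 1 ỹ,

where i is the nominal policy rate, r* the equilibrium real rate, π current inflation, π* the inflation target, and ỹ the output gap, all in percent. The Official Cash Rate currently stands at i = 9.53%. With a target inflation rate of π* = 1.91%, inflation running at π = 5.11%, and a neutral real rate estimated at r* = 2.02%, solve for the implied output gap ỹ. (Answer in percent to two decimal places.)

1 ỹ = 9.53 − 2.02 − 1.91 − 1.5 × (5.11 − 1.91) = 0.8
ỹ = 0.8 / 1 = 0.80

0.80%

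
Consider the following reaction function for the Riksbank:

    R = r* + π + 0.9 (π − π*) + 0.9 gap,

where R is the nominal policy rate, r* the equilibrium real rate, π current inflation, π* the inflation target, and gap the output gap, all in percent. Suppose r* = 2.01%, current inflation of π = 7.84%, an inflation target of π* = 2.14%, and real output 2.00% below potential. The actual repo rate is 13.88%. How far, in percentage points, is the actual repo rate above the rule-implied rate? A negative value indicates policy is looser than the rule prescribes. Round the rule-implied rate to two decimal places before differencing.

Output 2.00% below potential → gap = -2.00.
R = 2.01 + 7.84 + 0.9 × (7.84 − 2.14) + 0.9 × (-2.00)
   = 2.01 + 7.84 + 5.13 − 1.8 = 13.18
Deviation = 13.88 − 13.18 = 0.70 pp.

0.70 pp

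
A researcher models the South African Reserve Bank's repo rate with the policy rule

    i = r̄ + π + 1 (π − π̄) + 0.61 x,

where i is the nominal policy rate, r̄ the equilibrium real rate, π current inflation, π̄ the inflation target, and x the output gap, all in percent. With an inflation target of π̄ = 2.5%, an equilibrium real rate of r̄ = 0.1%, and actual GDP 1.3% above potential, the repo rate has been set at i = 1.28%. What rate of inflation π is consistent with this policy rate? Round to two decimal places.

Output 1.3% above potential → x = 1.3.
Collecting π: i = r̄ + (1 + 1) π − 1 π̄ + 0.61 x
2 π = 1.28 − 0.1 + 1 × 2.5 − 0.61 × 1.3 = 2.887
π = 2.887 / 2 = 1.44

1.44%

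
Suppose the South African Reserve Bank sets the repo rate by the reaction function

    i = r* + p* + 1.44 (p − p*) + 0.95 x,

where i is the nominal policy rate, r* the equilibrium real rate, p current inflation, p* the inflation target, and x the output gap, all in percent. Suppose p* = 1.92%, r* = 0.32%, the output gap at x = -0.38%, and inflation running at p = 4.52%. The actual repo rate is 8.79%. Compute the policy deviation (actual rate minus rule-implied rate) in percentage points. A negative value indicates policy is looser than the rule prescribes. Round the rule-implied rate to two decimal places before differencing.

i = 0.32 + 1.92 + 1.44 × (4.52 − 1.92) + 0.95 × (-0.38)
   = 0.32 + 1.92 + 3.744 − 0.361 = 5.62
Deviation = 8.79 − 5.62 = 3.17 pp.

3.17 pp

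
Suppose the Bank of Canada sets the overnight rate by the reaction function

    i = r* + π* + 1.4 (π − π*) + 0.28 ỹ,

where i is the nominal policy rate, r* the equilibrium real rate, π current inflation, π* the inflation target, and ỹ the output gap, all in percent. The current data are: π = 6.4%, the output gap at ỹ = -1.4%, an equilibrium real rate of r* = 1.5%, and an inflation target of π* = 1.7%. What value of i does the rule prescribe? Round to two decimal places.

9.39%

i = 1.5 + 1.7 + 1.4 × (6.4 − 1.7) + 0.28 × (-1.4)
   = 1.5 + 1.7 + 6.58 − 0.392 = 9.39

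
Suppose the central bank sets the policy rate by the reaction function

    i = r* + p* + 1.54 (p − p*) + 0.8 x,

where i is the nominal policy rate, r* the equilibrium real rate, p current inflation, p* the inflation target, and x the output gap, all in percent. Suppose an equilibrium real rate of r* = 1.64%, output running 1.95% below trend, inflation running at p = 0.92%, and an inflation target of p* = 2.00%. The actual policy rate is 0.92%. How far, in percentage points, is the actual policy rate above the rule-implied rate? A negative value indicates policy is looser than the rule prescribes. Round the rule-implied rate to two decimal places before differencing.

0.50 pp

Output 1.95% below potential → x = -1.95.
i = 1.64 + 2.00 + 1.54 × (0.92 − 2.00) + 0.8 × (-1.95)
   = 1.64 + 2 − 1.6632 − 1.56 = 0.42
Deviation = 0.92 − 0.42 = 0.50 pp.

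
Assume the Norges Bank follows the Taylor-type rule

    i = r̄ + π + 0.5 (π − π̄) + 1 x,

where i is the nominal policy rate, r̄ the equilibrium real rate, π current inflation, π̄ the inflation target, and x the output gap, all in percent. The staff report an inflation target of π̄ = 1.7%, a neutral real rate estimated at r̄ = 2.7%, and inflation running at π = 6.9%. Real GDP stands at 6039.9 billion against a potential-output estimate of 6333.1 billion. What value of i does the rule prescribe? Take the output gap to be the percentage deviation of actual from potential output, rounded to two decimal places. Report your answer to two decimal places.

7.57%

Output gap = 100 × (6039.9 − 6333.1) / 6333.1 = -4.63%.
i = 2.70 + 6.90 + 0.5 × (6.90 − 1.70) + 1 × (-4.63)
   = 2.70 + 6.9 + 2.6 − 4.63 = 7.57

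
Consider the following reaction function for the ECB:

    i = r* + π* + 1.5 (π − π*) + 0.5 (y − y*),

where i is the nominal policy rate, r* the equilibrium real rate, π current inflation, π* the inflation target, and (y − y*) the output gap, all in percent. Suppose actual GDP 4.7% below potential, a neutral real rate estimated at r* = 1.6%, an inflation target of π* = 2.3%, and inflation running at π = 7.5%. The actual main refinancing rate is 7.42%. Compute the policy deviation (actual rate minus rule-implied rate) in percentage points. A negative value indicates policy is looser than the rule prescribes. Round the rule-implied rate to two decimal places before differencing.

-1.93 pp

Output 4.7% below potential → (y − y*) = -4.7.
i = 1.6 + 2.3 + 1.5 × (7.5 − 2.3) + 0.5 × (-4.7)
   = 1.6 + 2.3 + 7.8 − 2.35 = 9.35
Deviation = 7.42 − 9.35 = -1.93 pp.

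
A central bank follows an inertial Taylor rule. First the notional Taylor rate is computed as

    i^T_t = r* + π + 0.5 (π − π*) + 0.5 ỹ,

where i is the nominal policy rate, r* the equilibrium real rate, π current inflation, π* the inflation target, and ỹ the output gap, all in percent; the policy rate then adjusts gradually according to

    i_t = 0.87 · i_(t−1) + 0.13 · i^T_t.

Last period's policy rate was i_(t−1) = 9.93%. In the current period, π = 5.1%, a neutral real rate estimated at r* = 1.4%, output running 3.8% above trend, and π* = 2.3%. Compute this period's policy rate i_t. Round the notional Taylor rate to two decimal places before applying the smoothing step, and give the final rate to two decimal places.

Output 3.8% above potential → ỹ = 3.8.
i^T_t = 1.4 + 5.1 + 0.5 × (5.1 − 2.3) + 0.5 × 3.8
   = 1.4 + 5.1 + 1.4 + 1.9 = 9.80
i_t = 0.87 × 9.93 + 0.13 × 9.80 = 8.6391 + 1.274 = 9.91

9.91%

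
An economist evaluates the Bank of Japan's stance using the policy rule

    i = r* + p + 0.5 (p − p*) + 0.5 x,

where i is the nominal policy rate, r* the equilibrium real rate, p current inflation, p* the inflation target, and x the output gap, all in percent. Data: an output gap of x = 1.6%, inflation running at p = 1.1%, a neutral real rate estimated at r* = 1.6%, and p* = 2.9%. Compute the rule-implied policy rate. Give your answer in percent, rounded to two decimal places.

i = 1.6 + 1.1 + 0.5 × (1.1 − 2.9) + 0.5 × 1.6
   = 1.6 + 1.1 − 0.9 + 0.8 = 2.60

2.60%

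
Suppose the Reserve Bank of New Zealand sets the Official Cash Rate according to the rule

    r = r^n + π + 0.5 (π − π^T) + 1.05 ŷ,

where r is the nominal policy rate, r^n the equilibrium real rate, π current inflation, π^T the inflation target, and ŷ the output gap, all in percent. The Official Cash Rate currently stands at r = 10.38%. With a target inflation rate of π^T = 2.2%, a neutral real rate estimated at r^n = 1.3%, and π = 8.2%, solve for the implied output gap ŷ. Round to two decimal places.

1.05 ŷ = 10.38 − 1.3 − 8.2 − 0.5 × (8.2 − 2.2) = -2.12
ŷ = -2.12 / 1.05 = -2.02

-2.02%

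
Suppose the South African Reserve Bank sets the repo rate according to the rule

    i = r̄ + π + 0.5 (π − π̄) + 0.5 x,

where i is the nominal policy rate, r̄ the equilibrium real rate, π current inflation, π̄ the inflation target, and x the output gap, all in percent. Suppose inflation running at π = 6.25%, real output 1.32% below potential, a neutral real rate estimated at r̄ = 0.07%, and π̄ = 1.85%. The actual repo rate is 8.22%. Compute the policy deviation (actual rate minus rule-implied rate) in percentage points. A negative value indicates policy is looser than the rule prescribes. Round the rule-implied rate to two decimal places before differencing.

Output 1.32% below potential → x = -1.32.
i = 0.07 + 6.25 + 0.5 × (6.25 − 1.85) + 0.5 × (-1.32)
   = 0.07 + 6.25 + 2.2 − 0.66 = 7.86
Deviation = 8.22 − 7.86 = 0.36 pp.

0.36 pp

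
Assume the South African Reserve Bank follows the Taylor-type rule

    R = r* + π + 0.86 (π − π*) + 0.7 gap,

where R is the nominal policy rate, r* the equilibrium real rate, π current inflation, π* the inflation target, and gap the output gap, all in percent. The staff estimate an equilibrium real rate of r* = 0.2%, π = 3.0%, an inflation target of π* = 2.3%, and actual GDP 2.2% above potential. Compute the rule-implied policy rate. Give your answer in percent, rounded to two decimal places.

Output 2.2% above potential → gap = 2.2.
R = 0.2 + 3.0 + 0.86 × (3.0 − 2.3) + 0.7 × 2.2
   = 0.2 + 3 + 0.602 + 1.54 = 5.34

5.34%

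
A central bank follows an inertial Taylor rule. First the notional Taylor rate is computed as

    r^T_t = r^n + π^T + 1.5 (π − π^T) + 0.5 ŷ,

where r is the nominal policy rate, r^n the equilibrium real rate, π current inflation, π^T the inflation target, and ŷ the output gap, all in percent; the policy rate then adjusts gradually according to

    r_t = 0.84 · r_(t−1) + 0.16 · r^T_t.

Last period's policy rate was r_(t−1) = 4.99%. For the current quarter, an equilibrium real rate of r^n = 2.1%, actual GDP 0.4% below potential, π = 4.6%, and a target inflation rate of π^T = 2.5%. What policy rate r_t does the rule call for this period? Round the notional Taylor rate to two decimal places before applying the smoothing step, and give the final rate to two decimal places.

Output 0.4% below potential → ŷ = -0.4.
r^T_t = 2.1 + 2.5 + 1.5 × (4.6 − 2.5) + 0.5 × (-0.4)
   = 2.1 + 2.5 + 3.15 − 0.2 = 7.55
r_t = 0.84 × 4.99 + 0.16 × 7.55 = 4.1916 + 1.208 = 5.40

5.40%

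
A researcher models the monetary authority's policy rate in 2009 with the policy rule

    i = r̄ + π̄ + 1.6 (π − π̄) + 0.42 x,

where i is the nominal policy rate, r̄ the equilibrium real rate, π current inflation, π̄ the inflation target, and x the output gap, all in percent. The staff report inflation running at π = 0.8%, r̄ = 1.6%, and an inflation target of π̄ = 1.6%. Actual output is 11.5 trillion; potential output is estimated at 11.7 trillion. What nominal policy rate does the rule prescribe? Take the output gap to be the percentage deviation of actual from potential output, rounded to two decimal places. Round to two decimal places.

Output gap = 100 × (11.5 − 11.7) / 11.7 = -1.71%.
i = 1.60 + 1.60 + 1.6 × (0.80 − 1.60) + 0.42 × (-1.71)
   = 1.60 + 1.6 − 1.28 − 0.7182 = 1.20

1.20%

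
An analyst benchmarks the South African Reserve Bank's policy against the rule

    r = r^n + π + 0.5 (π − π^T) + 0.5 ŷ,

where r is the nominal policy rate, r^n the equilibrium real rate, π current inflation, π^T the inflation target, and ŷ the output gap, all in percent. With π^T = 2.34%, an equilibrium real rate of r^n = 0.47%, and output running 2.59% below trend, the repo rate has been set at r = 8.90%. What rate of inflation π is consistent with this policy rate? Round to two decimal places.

Output 2.59% below potential → ŷ = -2.59.
Collecting π: r = r^n + (1 + 0.5) π − 0.5 π^T + 0.5 ŷ
1.5 π = 8.90 − 0.47 + 0.5 × 2.34 − 0.5 × (-2.59) = 10.895
π = 10.895 / 1.5 = 7.26

7.26%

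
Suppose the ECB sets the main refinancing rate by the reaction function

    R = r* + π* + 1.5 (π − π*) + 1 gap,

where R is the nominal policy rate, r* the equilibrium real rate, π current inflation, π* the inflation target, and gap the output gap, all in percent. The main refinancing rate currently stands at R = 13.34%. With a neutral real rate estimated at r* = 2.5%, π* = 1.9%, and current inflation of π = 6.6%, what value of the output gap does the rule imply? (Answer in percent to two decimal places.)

1 gap = 13.34 − 2.5 − 1.9 − 1.5 × (6.6 − 1.9) = 1.89
gap = 1.89 / 1 = 1.89

1.89%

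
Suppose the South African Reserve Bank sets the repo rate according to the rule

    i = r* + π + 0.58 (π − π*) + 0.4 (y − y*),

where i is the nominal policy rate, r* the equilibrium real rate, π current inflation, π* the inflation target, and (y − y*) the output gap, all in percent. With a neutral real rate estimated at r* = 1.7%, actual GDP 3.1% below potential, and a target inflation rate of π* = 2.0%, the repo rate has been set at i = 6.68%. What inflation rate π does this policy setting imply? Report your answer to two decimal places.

Output 3.1% below potential → (y − y*) = -3.1.
Collecting π: i = r* + (1 + 0.58) π − 0.58 π* + 0.4 (y − y*)
1.58 π = 6.68 − 1.7 + 0.58 × 2.0 − 0.4 × (-3.1) = 7.38
π = 7.38 / 1.58 = 4.67

4.67%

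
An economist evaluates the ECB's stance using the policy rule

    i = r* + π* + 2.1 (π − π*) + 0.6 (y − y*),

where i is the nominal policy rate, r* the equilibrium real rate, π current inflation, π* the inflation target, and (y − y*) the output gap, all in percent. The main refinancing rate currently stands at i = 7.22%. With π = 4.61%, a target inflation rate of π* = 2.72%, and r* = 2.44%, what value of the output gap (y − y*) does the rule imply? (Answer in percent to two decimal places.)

0.6 (y − y*) = 7.22 − 2.44 − 2.72 − 2.1 × (4.61 − 2.72) = -1.909
(y − y*) = -1.909 / 0.6 = -3.18

-3.18%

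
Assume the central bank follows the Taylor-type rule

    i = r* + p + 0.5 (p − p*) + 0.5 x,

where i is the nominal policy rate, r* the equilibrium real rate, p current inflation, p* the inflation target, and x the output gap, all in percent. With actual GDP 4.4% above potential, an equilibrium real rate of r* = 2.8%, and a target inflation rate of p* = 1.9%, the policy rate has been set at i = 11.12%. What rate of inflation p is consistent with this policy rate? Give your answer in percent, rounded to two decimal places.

Output 4.4% above potential → x = 4.4.
Collecting p: i = r* + (1 + 0.5) p − 0.5 p* + 0.5 x
1.5 p = 11.12 − 2.8 + 0.5 × 1.9 − 0.5 × 4.4 = 7.07
p = 7.07 / 1.5 = 4.71

4.71%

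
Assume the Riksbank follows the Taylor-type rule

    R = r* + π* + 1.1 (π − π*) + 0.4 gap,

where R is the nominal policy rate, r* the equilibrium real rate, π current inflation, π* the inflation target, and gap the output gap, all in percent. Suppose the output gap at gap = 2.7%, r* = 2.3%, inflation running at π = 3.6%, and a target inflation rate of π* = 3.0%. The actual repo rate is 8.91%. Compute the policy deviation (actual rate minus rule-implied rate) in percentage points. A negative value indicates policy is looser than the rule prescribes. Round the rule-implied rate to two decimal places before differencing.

R = 2.3 + 3.0 + 1.1 × (3.6 − 3.0) + 0.4 × 2.7
   = 2.3 + 3 + 0.66 + 1.08 = 7.04
Deviation = 8.91 − 7.04 = 1.87 pp.

1.87 pp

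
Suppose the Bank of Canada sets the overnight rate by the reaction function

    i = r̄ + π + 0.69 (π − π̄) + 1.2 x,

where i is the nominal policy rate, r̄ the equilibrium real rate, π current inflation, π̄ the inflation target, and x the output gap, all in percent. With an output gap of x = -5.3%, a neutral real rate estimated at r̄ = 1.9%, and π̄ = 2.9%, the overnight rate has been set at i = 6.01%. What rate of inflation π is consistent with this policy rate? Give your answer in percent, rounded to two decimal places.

7.38%

Collecting π: i = r̄ + (1 + 0.69) π − 0.69 π̄ + 1.2 x
1.69 π = 6.01 − 1.9 + 0.69 × 2.9 − 1.2 × (-5.3) = 12.471
π = 12.471 / 1.69 = 7.38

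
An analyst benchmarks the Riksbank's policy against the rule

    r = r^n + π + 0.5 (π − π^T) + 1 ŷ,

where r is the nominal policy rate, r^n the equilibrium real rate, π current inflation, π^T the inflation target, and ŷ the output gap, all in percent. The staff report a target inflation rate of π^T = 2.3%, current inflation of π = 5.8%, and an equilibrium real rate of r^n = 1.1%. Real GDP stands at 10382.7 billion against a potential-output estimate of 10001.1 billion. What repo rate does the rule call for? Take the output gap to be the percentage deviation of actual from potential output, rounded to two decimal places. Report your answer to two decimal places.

12.47%

Output gap = 100 × (10382.7 − 10001.1) / 10001.1 = 3.82%.
r = 1.10 + 5.80 + 0.5 × (5.80 − 2.30) + 1 × 3.82
   = 1.10 + 5.8 + 1.75 + 3.82 = 12.47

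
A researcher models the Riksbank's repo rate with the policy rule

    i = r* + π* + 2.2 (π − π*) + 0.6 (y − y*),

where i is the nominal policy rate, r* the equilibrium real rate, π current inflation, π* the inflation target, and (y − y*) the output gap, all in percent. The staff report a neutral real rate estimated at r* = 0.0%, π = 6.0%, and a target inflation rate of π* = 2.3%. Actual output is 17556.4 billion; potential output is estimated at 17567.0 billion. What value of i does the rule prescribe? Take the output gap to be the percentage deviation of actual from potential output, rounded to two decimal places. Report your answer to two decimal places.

10.40%

Output gap = 100 × (17556.4 − 17567.0) / 17567.0 = -0.06%.
i = 0.00 + 2.30 + 2.2 × (6.00 − 2.30) + 0.6 × (-0.06)
   = 0.00 + 2.3 + 8.14 − 0.036 = 10.40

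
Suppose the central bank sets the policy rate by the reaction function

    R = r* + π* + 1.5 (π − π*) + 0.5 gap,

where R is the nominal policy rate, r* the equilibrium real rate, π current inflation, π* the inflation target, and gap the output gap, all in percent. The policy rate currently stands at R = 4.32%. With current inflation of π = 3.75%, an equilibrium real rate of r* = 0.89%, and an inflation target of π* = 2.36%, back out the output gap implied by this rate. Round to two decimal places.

0.5 gap = 4.32 − 0.89 − 2.36 − 1.5 × (3.75 − 2.36) = -1.015
gap = -1.015 / 0.5 = -2.03

-2.03%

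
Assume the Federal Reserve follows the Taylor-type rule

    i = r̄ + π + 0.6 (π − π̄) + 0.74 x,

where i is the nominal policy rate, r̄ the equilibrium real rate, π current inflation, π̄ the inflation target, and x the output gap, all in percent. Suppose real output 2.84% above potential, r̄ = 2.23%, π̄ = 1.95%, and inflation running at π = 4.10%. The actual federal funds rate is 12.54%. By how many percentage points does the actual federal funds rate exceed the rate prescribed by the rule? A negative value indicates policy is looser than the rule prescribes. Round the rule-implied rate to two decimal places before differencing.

2.82 pp

Output 2.84% above potential → x = 2.84.
i = 2.23 + 4.10 + 0.6 × (4.10 − 1.95) + 0.74 × 2.84
   = 2.23 + 4.1 + 1.29 + 2.1016 = 9.72
Deviation = 12.54 − 9.72 = 2.82 pp.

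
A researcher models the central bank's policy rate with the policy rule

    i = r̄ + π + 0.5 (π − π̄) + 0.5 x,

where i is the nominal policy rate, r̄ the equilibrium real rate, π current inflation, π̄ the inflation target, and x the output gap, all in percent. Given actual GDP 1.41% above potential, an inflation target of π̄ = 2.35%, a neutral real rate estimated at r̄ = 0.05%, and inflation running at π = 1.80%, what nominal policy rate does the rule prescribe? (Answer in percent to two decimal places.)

Output 1.41% above potential → x = 1.41.
i = 0.05 + 1.80 + 0.5 × (1.80 − 2.35) + 0.5 × 1.41
   = 0.05 + 1.8 − 0.275 + 0.705 = 2.28

2.28%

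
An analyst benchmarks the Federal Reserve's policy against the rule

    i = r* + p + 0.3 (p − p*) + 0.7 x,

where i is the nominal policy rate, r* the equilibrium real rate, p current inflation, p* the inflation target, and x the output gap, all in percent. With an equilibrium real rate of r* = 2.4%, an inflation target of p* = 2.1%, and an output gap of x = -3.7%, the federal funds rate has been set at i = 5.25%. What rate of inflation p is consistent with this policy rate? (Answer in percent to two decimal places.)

4.67%

Collecting p: i = r* + (1 + 0.3) p − 0.3 p* + 0.7 x
1.3 p = 5.25 − 2.4 + 0.3 × 2.1 − 0.7 × (-3.7) = 6.07
p = 6.07 / 1.3 = 4.67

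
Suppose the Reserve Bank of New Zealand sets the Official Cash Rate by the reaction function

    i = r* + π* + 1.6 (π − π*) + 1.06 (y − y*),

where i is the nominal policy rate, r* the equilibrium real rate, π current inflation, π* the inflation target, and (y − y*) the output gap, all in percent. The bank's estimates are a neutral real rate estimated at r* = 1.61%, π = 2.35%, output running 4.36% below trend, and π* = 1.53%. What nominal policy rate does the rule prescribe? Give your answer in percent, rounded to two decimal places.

Output 4.36% below potential → (y − y*) = -4.36.
i = 1.61 + 1.53 + 1.6 × (2.35 − 1.53) + 1.06 × (-4.36)
   = 1.61 + 1.53 + 1.312 − 4.6216 = -0.17

-0.17%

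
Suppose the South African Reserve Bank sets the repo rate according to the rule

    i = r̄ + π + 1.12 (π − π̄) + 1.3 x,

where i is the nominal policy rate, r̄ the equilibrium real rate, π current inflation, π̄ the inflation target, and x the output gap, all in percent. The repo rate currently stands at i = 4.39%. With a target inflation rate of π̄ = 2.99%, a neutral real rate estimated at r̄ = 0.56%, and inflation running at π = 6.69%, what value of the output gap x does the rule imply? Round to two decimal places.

1.3 x = 4.39 − 0.56 − 6.69 − 1.12 × (6.69 − 2.99) = -7.004
x = -7.004 / 1.3 = -5.39

-5.39%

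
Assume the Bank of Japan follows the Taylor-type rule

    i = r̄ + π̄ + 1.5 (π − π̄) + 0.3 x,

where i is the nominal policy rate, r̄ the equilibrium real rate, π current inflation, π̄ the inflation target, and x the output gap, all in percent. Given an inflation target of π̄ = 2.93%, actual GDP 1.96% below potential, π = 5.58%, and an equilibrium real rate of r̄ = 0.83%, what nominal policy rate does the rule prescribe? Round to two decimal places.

7.15%

Output 1.96% below potential → x = -1.96.
i = 0.83 + 2.93 + 1.5 × (5.58 − 2.93) + 0.3 × (-1.96)
   = 0.83 + 2.93 + 3.975 − 0.588 = 7.15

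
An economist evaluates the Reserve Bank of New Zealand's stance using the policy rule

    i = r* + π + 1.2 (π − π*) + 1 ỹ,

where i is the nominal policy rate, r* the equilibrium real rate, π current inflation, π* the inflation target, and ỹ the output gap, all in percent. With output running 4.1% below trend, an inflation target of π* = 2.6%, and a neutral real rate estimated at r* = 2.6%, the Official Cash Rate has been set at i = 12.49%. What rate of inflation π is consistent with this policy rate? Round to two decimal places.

Output 4.1% below potential → ỹ = -4.1.
Collecting π: i = r* + (1 + 1.2) π − 1.2 π* + 1 ỹ
2.2 π = 12.49 − 2.6 + 1.2 × 2.6 − 1 × (-4.1) = 17.11
π = 17.11 / 2.2 = 7.78

7.78%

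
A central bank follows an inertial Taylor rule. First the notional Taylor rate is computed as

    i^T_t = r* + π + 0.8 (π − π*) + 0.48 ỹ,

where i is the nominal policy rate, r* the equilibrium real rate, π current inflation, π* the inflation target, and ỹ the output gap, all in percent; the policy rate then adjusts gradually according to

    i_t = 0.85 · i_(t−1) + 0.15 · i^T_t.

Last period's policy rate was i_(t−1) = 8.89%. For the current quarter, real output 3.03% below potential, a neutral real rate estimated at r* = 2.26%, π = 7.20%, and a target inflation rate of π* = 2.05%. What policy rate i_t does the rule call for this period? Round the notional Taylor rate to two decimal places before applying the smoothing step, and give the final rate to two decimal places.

9.38%

Output 3.03% below potential → ỹ = -3.03.
i^T_t = 2.26 + 7.20 + 0.8 × (7.20 − 2.05) + 0.48 × (-3.03)
   = 2.26 + 7.2 + 4.12 − 1.4544 = 12.13
i_t = 0.85 × 8.89 + 0.15 × 12.13 = 7.5565 + 1.8195 = 9.38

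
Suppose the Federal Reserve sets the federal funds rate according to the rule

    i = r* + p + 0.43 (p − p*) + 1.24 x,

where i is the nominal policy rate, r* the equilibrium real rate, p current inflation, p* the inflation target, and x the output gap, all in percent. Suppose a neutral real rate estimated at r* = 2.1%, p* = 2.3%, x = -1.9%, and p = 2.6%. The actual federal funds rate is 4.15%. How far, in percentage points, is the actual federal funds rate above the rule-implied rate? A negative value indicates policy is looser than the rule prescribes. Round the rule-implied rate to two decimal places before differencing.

1.68 pp

i = 2.1 + 2.6 + 0.43 × (2.6 − 2.3) + 1.24 × (-1.9)
   = 2.1 + 2.6 + 0.129 − 2.356 = 2.47
Deviation = 4.15 − 2.47 = 1.68 pp.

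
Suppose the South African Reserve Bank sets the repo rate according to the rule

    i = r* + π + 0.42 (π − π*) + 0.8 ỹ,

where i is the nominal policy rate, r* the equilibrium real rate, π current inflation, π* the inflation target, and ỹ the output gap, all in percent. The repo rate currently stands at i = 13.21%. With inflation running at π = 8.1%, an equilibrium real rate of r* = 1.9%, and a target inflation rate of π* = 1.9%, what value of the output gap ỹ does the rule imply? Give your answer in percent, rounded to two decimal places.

0.8 ỹ = 13.21 − 1.9 − 8.1 − 0.42 × (8.1 − 1.9) = 0.606
ỹ = 0.606 / 0.8 = 0.76

0.76%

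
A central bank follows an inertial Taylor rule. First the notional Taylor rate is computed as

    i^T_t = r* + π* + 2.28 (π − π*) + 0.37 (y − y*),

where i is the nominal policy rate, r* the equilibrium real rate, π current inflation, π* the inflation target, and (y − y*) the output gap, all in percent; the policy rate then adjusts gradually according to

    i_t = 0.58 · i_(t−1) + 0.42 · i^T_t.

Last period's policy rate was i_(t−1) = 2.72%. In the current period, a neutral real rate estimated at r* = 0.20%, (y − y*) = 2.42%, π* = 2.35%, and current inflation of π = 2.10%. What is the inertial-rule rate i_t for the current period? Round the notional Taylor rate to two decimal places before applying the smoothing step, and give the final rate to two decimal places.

i^T_t = 0.20 + 2.35 + 2.28 × (2.10 − 2.35) + 0.37 × 2.42
   = 0.20 + 2.35 − 0.57 + 0.8954 = 2.88
i_t = 0.58 × 2.72 + 0.42 × 2.88 = 1.5776 + 1.2096 = 2.79

2.79%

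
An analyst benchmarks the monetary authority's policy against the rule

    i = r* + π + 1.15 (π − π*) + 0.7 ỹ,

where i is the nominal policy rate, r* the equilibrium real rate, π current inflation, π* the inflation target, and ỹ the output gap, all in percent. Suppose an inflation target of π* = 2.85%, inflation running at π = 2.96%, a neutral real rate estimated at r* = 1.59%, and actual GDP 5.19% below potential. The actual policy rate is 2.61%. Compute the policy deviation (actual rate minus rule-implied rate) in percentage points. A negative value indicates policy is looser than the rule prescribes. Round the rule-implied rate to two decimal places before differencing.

1.57 pp

Output 5.19% below potential → ỹ = -5.19.
i = 1.59 + 2.96 + 1.15 × (2.96 − 2.85) + 0.7 × (-5.19)
   = 1.59 + 2.96 + 0.1265 − 3.633 = 1.04
Deviation = 2.61 − 1.04 = 1.57 pp.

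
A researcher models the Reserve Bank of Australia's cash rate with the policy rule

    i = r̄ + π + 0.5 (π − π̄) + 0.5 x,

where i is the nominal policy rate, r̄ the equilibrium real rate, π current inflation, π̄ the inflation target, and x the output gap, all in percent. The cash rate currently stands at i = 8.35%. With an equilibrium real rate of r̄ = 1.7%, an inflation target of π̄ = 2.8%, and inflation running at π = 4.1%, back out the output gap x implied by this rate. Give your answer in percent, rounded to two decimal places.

3.80%

0.5 x = 8.35 − 1.7 − 4.1 − 0.5 × (4.1 − 2.8) = 1.9
x = 1.9 / 0.5 = 3.80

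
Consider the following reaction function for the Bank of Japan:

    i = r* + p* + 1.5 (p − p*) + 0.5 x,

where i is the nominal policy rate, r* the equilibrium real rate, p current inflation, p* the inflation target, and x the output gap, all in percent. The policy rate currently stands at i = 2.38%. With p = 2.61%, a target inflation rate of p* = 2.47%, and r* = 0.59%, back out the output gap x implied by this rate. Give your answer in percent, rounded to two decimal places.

-1.78%

0.5 x = 2.38 − 0.59 − 2.47 − 1.5 × (2.61 − 2.47) = -0.89
x = -0.89 / 0.5 = -1.78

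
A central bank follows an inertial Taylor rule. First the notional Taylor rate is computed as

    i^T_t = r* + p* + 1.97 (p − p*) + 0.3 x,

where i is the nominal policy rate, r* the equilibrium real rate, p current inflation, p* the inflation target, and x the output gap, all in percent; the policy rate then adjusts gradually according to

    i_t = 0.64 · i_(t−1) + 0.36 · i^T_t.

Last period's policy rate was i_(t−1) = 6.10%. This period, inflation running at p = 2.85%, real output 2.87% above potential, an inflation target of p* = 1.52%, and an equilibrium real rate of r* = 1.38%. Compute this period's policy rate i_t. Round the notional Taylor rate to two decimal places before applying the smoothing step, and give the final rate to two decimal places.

6.20%

Output 2.87% above potential → x = 2.87.
i^T_t = 1.38 + 1.52 + 1.97 × (2.85 − 1.52) + 0.3 × 2.87
   = 1.38 + 1.52 + 2.6201 + 0.861 = 6.38
i_t = 0.64 × 6.10 + 0.36 × 6.38 = 3.904 + 2.2968 = 6.20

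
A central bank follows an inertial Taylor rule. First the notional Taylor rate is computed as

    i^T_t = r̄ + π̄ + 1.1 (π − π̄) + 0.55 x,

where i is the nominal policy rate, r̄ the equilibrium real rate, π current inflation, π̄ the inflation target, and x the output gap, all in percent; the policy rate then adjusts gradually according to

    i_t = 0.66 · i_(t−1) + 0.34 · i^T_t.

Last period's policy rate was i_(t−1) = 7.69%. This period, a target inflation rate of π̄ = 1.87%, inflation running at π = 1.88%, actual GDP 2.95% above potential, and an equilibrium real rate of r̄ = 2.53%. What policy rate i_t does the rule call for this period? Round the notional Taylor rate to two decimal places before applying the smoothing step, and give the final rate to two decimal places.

7.13%

Output 2.95% above potential → x = 2.95.
i^T_t = 2.53 + 1.87 + 1.1 × (1.88 − 1.87) + 0.55 × 2.95
   = 2.53 + 1.87 + 0.011 + 1.6225 = 6.03
i_t = 0.66 × 7.69 + 0.34 × 6.03 = 5.0754 + 2.0502 = 7.13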